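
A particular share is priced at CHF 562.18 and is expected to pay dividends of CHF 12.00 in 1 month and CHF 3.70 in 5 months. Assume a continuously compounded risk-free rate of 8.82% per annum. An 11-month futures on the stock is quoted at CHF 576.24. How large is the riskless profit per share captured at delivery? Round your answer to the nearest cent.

CHF 16.50 per share

PV(dividends) I = 12.00·e^(−0.0882·1/12) + 3.70·e^(−0.0882·5/12) = 15.4786
Fair futures F* = (S − I)·e^(rT) = (562.18 − 15.4786)·e^0.080850 = 546.7014 × 1.084208 = 592.7380
Market CHF 576.24 < fair 592.7380: forward underpriced → reverse cash-and-carry (short the stock, invest proceeds at r, pay the dividends, go long the forward).
Profit at T = |F_mkt − F*| = |576.24 − 592.7380| = CHF 16.50 per share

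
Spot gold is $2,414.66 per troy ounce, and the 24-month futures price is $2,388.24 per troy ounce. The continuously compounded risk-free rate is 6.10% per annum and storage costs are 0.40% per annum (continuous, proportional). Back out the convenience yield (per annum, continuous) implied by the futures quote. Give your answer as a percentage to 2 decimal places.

F = S·e^((r+u−y)T) ⇒ (r+u−y) = ln(F/S)/T
ln(2388.24/2414.66) = -0.011002; /T ⇒ -0.005501
y = r + u − ln(F/S)/T = 0.0610 + 0.0040 + 0.005501 = 0.070501
y = 7.05%

7.05%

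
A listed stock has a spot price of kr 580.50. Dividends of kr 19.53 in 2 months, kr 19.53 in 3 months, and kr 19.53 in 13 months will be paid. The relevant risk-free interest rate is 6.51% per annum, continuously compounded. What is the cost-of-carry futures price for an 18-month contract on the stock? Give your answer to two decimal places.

kr 577.49

PV(dividends) I = 19.53·e^(−0.0651·2/12) + 19.53·e^(−0.0651·3/12) + 19.53·e^(−0.0651·13/12)
I = 19.3192 + 19.2147 + 18.2001 = 56.7340
F = (S − I)·e^(rT) = (580.50 − 56.7340) · e^(0.0651·18/12)
= 523.7660 · e^0.097650 = 523.7660 × 1.102577 = kr 577.49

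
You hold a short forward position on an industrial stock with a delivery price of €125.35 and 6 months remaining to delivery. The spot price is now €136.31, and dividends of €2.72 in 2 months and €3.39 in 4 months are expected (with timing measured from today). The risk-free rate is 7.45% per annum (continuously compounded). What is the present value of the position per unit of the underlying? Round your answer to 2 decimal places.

-€9.55

PV(remaining dividends) I = 2.72·e^(−0.0745·2/12) + 3.39·e^(−0.0745·4/12) = 5.9933
Current forward F = (S − I)·e^(rT) = (136.31 − 5.9933)·e^(0.0745·6/12) = 130.3167 × 1.037952 = 135.2625
Value (long) = (F − K)·e^(−rT) = (135.2625 − 125.35) × 0.963435 = 9.5500
Short position value = −(long value) = -€9.55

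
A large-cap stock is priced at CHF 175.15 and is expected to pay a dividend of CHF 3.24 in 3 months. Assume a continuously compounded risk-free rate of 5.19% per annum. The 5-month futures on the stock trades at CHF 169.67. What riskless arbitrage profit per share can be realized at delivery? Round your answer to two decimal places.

PV(dividends) I = 3.24·e^(−0.0519·3/12) = 3.1982
Fair futures F* = (S − I)·e^(rT) = (175.15 − 3.1982)·e^0.021625 = 171.9518 × 1.021861 = 175.7108
Market CHF 169.67 < fair 175.7108: forward underpriced → reverse cash-and-carry (short the stock, invest proceeds at r, pay the dividends, go long the forward).
Profit at T = |F_mkt − F*| = |169.67 − 175.7108| = CHF 6.04 per share

CHF 6.04 per share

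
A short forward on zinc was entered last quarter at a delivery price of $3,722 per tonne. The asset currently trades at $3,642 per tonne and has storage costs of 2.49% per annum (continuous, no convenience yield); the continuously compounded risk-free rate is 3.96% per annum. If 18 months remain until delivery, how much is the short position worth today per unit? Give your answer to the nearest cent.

Current fair forward for the remaining 18 months: F = S·e^((r + u)·T), (r + u) = 0.0396 + 0.0249 = 0.0645
F = 3642 · e^(0.0645 × 18/12) = 3642 × 1.10158494 = 4011.9724
Value of long forward = (F − K)·e^(−rT) = (4011.9724 − 3722) · e^(−0.0396·18/12)
= 289.9724 × 0.94232976 = 273.25
Short position value = −(long value) = -$273.25

-$273.25 per tonne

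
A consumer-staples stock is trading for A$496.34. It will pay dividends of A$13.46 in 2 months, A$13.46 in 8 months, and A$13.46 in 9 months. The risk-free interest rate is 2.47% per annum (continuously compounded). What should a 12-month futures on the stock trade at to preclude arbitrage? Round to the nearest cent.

PV(dividends) I = 13.46·e^(−0.0247·2/12) + 13.46·e^(−0.0247·8/12) + 13.46·e^(−0.0247·9/12)
I = 13.4047 + 13.2402 + 13.2129 = 39.8578
F = (S − I)·e^(rT) = (496.34 − 39.8578) · e^(0.0247·12/12)
= 456.4822 · e^0.024700 = 456.4822 × 1.025008 = A$467.90

A$467.90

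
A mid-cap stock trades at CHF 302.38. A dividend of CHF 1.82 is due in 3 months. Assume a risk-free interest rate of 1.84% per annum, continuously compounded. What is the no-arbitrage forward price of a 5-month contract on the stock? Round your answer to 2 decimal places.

CHF 302.88

PV(dividends) I = 1.82·e^(−0.0184·3/12)
I = 1.8116
F = (S − I)·e^(rT) = (302.38 − 1.8116) · e^(0.0184·5/12)
= 300.5684 · e^0.007667 = 300.5684 × 1.007696 = CHF 302.88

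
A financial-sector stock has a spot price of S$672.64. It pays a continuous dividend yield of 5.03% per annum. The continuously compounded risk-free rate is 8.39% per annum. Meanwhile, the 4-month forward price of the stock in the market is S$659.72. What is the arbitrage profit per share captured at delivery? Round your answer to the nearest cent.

Fair forward: F* = S·e^(carry·T), with carry = (r − q) = 0.0839 − 0.0503 = 0.0336
F* = 672.64 · e^(0.0336 × 4/12) = 672.64 · e^0.011200 = 672.64 × 1.011263 = S$680.2159
Market S$659.72 < fair S$680.2159: forward underpriced → reverse cash-and-carry (short spot, go long the forward).
At maturity, profit = |F_mkt − F*| = |659.72 − 680.2159| = S$20.50 per share

S$20.50 per share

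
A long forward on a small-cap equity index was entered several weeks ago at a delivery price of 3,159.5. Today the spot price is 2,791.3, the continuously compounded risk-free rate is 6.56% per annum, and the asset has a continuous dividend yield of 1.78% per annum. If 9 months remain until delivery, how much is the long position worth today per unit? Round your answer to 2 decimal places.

-253.53

Current fair forward for the remaining 9 months: F = S·e^((r − q)·T), (r − q) = 0.0656 − 0.0178 = 0.0478
F = 2791.3 · e^(0.0478 × 9/12) = 2791.3 × 1.03650036 = 2893.1835
Value of long forward = (F − K)·e^(−rT) = (2893.1835 − 3159.5) · e^(−0.0656·9/12)
= -266.3165 × 0.95199071 = -253.53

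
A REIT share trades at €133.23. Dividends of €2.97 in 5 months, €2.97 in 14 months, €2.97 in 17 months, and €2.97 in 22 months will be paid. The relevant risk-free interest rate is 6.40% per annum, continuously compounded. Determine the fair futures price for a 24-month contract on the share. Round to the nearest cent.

PV(dividends) I = 2.97·e^(−0.0640·5/12) + 2.97·e^(−0.0640·14/12) + 2.97·e^(−0.0640·17/12) + 2.97·e^(−0.0640·22/12)
I = 2.8918 + 2.7563 + 2.7126 + 2.6412 = 11.0019
F = (S − I)·e^(rT) = (133.23 − 11.0019) · e^(0.0640·24/12)
= 122.2281 · e^0.128000 = 122.2281 × 1.136553 = €138.92

€138.92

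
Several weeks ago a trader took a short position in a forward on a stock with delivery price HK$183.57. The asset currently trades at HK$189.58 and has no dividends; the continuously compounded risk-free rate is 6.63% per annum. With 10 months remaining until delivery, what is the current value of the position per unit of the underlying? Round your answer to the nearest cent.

-HK$15.88

Current fair forward for the remaining 10 months: F = S·e^(r·T), r = 0.0663
F = 189.58 · e^(0.0663 × 10/12) = 189.58 × 1.056805 = 200.3491
Value of long forward = (F − K)·e^(−rT) = (200.3491 − 183.57) · e^(−0.0663·10/12)
= 16.7791 × 0.946249 = 15.88
Short position value = −(long value) = -HK$15.88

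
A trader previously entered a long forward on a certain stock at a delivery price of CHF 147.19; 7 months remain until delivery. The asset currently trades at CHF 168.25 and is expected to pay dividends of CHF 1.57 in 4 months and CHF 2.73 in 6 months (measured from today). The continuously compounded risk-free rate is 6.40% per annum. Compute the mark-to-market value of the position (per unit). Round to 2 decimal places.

CHF 22.27

PV(remaining dividends) I = 1.57·e^(−0.0640·4/12) + 2.73·e^(−0.0640·6/12) = 4.1809
Current forward F = (S − I)·e^(rT) = (168.25 − 4.1809)·e^(0.0640·7/12) = 164.0691 × 1.038039 = 170.3101
Value (long) = (F − K)·e^(−rT) = (170.3101 − 147.19) × 0.963355 = 22.2729
Value = CHF 22.27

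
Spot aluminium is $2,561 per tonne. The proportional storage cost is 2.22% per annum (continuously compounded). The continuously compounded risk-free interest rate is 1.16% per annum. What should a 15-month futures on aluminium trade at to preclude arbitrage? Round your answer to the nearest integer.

Net carry = r + u − y = 0.0116 + 0.0222 − 0.0000 = 0.0338
F = S·e^((r+u−y)T) = 2561 · e^(0.0338 × 15/12) = 2561 · e^0.042250
= 2561 × 1.043155 = $2,672 per tonne

$2,672 per tonne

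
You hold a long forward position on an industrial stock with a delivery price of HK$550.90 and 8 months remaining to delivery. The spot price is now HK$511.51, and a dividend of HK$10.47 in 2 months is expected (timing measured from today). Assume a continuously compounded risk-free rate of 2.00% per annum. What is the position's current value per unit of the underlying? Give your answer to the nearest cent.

-HK$42.53

PV(remaining dividends) I = 10.47·e^(−0.0200·2/12) = 10.4352
Current forward F = (S − I)·e^(rT) = (511.51 − 10.4352)·e^(0.0200·8/12) = 501.0748 × 1.013423 = 507.8007
Value (long) = (F − K)·e^(−rT) = (507.8007 − 550.90) × 0.986755 = -42.5284
Value = -HK$42.53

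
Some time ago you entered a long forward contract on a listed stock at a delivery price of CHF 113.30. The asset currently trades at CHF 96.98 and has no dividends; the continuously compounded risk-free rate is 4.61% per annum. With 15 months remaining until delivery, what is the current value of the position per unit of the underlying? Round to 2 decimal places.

-CHF 9.98

Current fair forward for the remaining 15 months: F = S·e^(r·T), r = 0.0461
F = 96.98 · e^(0.0461 × 15/12) = 96.98 × 1.059318 = 102.7327
Value of long forward = (F − K)·e^(−rT) = (102.7327 − 113.30) · e^(−0.0461·15/12)
= -10.5673 × 0.944004 = -9.98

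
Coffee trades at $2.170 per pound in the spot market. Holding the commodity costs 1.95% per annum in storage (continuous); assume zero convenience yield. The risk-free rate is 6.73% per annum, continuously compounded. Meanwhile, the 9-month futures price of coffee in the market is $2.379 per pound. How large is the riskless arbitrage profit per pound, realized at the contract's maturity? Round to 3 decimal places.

Fair futures: F* = S·e^(carry·T), with carry = (r + u) = 0.0673 + 0.0195 = 0.0868
F* = 2.170 · e^(0.0868 × 9/12) = 2.170 · e^0.065100 = 2.170 × 1.067266 = $2.3160
Market $2.379 > fair $2.3160: forward overpriced → cash-and-carry (buy spot, short the forward).
At maturity, profit = |F_mkt − F*| = |2.379 − 2.3160| = $0.063 per pound

$0.063 per pound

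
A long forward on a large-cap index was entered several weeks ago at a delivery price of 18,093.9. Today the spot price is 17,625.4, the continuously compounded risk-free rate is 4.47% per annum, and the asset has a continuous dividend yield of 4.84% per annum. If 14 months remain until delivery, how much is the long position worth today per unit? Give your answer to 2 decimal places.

-516.76

Current fair forward for the remaining 14 months: F = S·e^((r − q)·T), (r − q) = 0.0447 − 0.0484 = -0.0037
F = 17625.4 · e^(-0.0037 × 14/12) = 17625.4 × 0.99569264 = 17549.4811
Value of long forward = (F − K)·e^(−rT) = (17549.4811 − 18093.9) · e^(−0.0447·14/12)
= -544.4189 × 0.94918648 = -516.76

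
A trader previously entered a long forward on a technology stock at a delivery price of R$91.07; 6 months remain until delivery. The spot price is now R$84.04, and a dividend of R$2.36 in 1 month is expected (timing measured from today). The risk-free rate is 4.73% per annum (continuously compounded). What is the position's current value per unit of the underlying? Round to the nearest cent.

-R$7.25

PV(remaining dividends) I = 2.36·e^(−0.0473·1/12) = 2.3507
Current forward F = (S − I)·e^(rT) = (84.04 − 2.3507)·e^(0.0473·6/12) = 81.6893 × 1.023932 = 83.6443
Value (long) = (F − K)·e^(−rT) = (83.6443 − 91.07) × 0.976627 = -7.2521
Value = -R$7.25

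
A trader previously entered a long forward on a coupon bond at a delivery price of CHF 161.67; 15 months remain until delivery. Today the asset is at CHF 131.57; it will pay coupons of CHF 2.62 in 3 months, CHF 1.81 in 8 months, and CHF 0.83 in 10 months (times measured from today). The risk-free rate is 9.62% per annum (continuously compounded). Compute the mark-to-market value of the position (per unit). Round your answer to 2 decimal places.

-CHF 16.80

PV(remaining coupons) I = 2.62·e^(−0.0962·3/12) + 1.81·e^(−0.0962·8/12) + 0.83·e^(−0.0962·10/12) = 5.0214
Current forward F = (S − I)·e^(rT) = (131.57 − 5.0214)·e^(0.0962·15/12) = 126.5486 × 1.127779 = 142.7189
Value (long) = (F − K)·e^(−rT) = (142.7189 − 161.67) × 0.886699 = -16.8039
Value = -CHF 16.80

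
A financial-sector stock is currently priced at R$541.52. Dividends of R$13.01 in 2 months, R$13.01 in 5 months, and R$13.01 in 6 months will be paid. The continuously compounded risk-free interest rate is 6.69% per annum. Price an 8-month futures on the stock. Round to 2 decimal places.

PV(dividends) I = 13.01·e^(−0.0669·2/12) + 13.01·e^(−0.0669·5/12) + 13.01·e^(−0.0669·6/12)
I = 12.8657 + 12.6524 + 12.5820 = 38.1001
F = (S − I)·e^(rT) = (541.52 − 38.1001) · e^(0.0669·8/12)
= 503.4199 · e^0.044600 = 503.4199 × 1.045610 = R$526.38

R$526.38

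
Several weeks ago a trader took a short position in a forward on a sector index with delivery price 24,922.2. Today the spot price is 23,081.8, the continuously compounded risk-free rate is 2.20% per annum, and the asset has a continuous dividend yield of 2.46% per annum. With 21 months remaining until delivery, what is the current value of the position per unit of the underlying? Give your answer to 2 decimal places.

Current fair forward for the remaining 21 months: F = S·e^((r − q)·T), (r − q) = 0.0220 − 0.0246 = -0.0026
F = 23081.8 · e^(-0.0026 × 21/12) = 23081.8 × 0.99546034 = 22977.0165
Value of long forward = (F − K)·e^(−rT) = (22977.0165 − 24922.2) · e^(−0.0220·21/12)
= -1945.1835 × 0.96223170 = -1871.72
Short position value = −(long value) = 1871.72

1871.72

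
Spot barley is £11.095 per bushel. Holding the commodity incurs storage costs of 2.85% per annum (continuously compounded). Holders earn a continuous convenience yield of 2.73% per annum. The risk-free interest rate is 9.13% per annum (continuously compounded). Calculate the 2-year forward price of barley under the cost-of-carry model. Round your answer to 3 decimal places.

Net carry = r + u − y = 0.0913 + 0.0285 − 0.0273 = 0.0925
F = S·e^((r+u−y)T) = 11.095 · e^(0.0925 × 2) = 11.095 · e^0.185000
= 11.095 × 1.203218 = £13.350 per bushel

£13.350 per bushel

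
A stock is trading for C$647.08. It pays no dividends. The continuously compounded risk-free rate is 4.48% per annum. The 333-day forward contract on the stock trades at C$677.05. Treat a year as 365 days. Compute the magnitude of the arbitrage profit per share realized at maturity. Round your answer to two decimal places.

C$2.97 per share

Fair forward: F* = S·e^(carry·T), with carry = r = 0.0448
F* = 647.08 · e^(0.0448 × 333/365) = 647.08 · e^0.040872 = 647.08 × 1.041719 = C$674.0755
Market C$677.05 > fair C$674.0755: forward overpriced → cash-and-carry (buy spot, short the forward).
At maturity, profit = |F_mkt − F*| = |677.05 − 674.0755| = C$2.97 per share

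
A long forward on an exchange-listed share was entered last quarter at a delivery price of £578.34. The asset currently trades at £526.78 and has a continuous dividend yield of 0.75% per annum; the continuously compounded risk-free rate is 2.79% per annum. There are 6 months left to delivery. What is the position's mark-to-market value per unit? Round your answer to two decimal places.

-£45.52

Current fair forward for the remaining 6 months: F = S·e^((r − q)·T), (r − q) = 0.0279 − 0.0075 = 0.0204
F = 526.78 · e^(0.0204 × 6/12) = 526.78 × 1.010252 = 532.1805
Value of long forward = (F − K)·e^(−rT) = (532.1805 − 578.34) · e^(−0.0279·6/12)
= -46.1595 × 0.986147 = -45.52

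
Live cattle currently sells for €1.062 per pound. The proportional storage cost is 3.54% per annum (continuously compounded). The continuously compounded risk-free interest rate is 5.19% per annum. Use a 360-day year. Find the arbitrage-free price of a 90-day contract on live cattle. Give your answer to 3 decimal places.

Net carry = r + u − y = 0.0519 + 0.0354 − 0.0000 = 0.0873
F = S·e^((r+u−y)T) = 1.062 · e^(0.0873 × 90/360) = 1.062 · e^0.021825
= 1.062 × 1.022065 = €1.085 per pound

€1.085 per pound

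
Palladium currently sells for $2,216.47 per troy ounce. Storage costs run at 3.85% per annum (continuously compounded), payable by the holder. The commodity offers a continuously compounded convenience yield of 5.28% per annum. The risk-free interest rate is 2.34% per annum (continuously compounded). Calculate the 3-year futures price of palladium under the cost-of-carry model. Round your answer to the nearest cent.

$2,277.81 per troy ounce

Net carry = r + u − y = 0.0234 + 0.0385 − 0.0528 = 0.0091
F = S·e^((r+u−y)T) = 2216.47 · e^(0.0091 × 3) = 2216.47 · e^0.02730000
= 2216.47 × 1.02767606 = $2,277.81 per troy ounce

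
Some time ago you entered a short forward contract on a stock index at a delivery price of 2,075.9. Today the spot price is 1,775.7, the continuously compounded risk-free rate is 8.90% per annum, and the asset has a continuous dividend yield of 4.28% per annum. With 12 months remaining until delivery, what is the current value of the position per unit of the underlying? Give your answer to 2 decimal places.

197.82

Current fair forward for the remaining 12 months: F = S·e^((r − q)·T), (r − q) = 0.0890 − 0.0428 = 0.0462
F = 1775.7 · e^(0.0462 × 12/12) = 1775.7 × 1.04728385 = 1859.6619
Value of long forward = (F − K)·e^(−rT) = (1859.6619 − 2075.9) · e^(−0.0890·12/12)
= -216.2381 × 0.91484557 = -197.82
Short position value = −(long value) = 197.82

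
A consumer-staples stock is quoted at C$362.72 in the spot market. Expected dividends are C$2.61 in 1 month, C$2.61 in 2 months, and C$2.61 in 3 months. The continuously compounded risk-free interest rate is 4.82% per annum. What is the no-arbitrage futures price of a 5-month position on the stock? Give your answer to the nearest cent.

C$362.15

PV(dividends) I = 2.61·e^(−0.0482·1/12) + 2.61·e^(−0.0482·2/12) + 2.61·e^(−0.0482·3/12)
I = 2.5995 + 2.5891 + 2.5787 = 7.7673
F = (S − I)·e^(rT) = (362.72 − 7.7673) · e^(0.0482·5/12)
= 354.9527 · e^0.020083 = 354.9527 × 1.020286 = C$362.15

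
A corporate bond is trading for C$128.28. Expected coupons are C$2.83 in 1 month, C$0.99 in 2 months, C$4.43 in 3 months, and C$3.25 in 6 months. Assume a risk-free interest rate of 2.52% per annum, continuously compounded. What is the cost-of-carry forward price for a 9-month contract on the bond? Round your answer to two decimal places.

C$119.09

PV(coupons) I = 2.83·e^(−0.0252·1/12) + 0.99·e^(−0.0252·2/12) + 4.43·e^(−0.0252·3/12) + 3.25·e^(−0.0252·6/12)
I = 2.8241 + 0.9859 + 4.4022 + 3.2093 = 11.4215
F = (S − I)·e^(rT) = (128.28 − 11.4215) · e^(0.0252·9/12)
= 116.8585 · e^0.018900 = 116.8585 × 1.019080 = C$119.09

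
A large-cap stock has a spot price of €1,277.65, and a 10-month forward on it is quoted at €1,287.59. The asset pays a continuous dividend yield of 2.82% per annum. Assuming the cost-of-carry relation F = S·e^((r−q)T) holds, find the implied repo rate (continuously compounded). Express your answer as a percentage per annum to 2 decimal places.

3.75%

From F = S·e^((r−q)T): (r − q) = ln(F/S)/T
ln(1287.59/1277.65) = ln(1.007780) = 0.007750
(r − q) = 0.007750 / (10/12) = 0.009300
r = ln(F/S)/T + q = 0.009300 + 0.0282 = 0.037500
r = 3.75%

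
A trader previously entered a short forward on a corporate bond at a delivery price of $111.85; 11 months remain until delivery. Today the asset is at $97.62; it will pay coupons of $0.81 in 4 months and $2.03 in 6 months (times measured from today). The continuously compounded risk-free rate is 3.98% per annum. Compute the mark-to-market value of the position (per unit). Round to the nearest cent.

$13.01

PV(remaining coupons) I = 0.81·e^(−0.0398·4/12) + 2.03·e^(−0.0398·6/12) = 2.7893
Current forward F = (S − I)·e^(rT) = (97.62 − 2.7893)·e^(0.0398·11/12) = 94.8307 × 1.037157 = 98.3543
Value (long) = (F − K)·e^(−rT) = (98.3543 − 111.85) × 0.964174 = -13.0122
Short position value = −(long value) = $13.01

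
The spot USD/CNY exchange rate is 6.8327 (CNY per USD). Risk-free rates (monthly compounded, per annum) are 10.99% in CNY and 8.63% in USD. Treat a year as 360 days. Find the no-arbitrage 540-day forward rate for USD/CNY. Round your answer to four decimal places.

By covered interest parity, F = S · (1+r_CNY/12)^(12T) / (1+r_USD/12)^(12T)
= 6.8327 × 1.178332 / 1.137675 = 6.8327 × 1.035737
F = 7.0769 CNY per USD

7.0769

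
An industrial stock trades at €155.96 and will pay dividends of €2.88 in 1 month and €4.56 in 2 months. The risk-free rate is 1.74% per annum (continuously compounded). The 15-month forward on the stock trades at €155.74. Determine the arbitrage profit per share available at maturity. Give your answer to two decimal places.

PV(dividends) I = 2.88·e^(−0.0174·1/12) + 4.56·e^(−0.0174·2/12) = 7.4226
Fair forward F* = (S − I)·e^(rT) = (155.96 − 7.4226)·e^0.021750 = 148.5374 × 1.021988 = 151.8034
Market €155.74 > fair 151.8034: forward overpriced → cash-and-carry (borrow at r, buy the stock and collect the dividends, short the forward).
Profit at T = |F_mkt − F*| = |155.74 − 151.8034| = €3.94 per share

€3.94 per share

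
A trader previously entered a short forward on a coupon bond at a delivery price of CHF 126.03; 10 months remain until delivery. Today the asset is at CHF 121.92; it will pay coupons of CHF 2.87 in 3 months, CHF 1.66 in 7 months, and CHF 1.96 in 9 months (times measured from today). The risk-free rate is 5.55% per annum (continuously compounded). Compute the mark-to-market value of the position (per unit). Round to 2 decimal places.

PV(remaining coupons) I = 2.87·e^(−0.0555·3/12) + 1.66·e^(−0.0555·7/12) + 1.96·e^(−0.0555·9/12) = 6.3177
Current forward F = (S − I)·e^(rT) = (121.92 − 6.3177)·e^(0.0555·10/12) = 115.6023 × 1.047336 = 121.0745
Value (long) = (F − K)·e^(−rT) = (121.0745 − 126.03) × 0.954803 = -4.7315
Short position value = −(long value) = CHF 4.73

CHF 4.73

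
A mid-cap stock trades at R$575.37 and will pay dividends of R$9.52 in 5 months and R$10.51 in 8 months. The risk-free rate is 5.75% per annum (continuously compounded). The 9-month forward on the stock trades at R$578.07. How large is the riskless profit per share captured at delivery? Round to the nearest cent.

R$2.39 per share

PV(dividends) I = 9.52·e^(−0.0575·5/12) + 10.51·e^(−0.0575·8/12) = 19.4094
Fair forward F* = (S − I)·e^(rT) = (575.37 − 19.4094)·e^0.043125 = 555.9606 × 1.044068 = 580.4607
Market R$578.07 < fair 580.4607: forward underpriced → reverse cash-and-carry (short the stock, invest proceeds at r, pay the dividends, go long the forward).
Profit at T = |F_mkt − F*| = |578.07 − 580.4607| = R$2.39 per share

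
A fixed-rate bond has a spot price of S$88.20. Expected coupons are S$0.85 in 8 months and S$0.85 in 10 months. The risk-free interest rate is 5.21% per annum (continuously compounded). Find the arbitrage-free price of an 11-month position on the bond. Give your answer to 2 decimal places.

PV(coupons) I = 0.85·e^(−0.0521·8/12) + 0.85·e^(−0.0521·10/12)
I = 0.8210 + 0.8139 = 1.6349
F = (S − I)·e^(rT) = (88.20 − 1.6349) · e^(0.0521·11/12)
= 86.5651 · e^0.047758 = 86.5651 × 1.048917 = S$90.80

S$90.80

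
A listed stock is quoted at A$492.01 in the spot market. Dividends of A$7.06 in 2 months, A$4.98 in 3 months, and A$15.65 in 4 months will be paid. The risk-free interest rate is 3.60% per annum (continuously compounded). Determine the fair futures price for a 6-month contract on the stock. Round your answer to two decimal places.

PV(dividends) I = 7.06·e^(−0.0360·2/12) + 4.98·e^(−0.0360·3/12) + 15.65·e^(−0.0360·4/12)
I = 7.0178 + 4.9354 + 15.4633 = 27.4165
F = (S − I)·e^(rT) = (492.01 − 27.4165) · e^(0.0360·6/12)
= 464.5935 · e^0.018000 = 464.5935 × 1.018163 = A$473.03

A$473.03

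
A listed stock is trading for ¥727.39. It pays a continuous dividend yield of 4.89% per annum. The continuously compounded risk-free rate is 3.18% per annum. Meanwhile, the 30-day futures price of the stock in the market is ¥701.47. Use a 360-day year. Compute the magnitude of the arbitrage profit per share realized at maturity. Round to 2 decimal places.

Fair futures: F* = S·e^(carry·T), with carry = (r − q) = 0.0318 − 0.0489 = -0.0171
F* = 727.39 · e^(-0.0171 × 30/360) = 727.39 · e^-0.001425 = 727.39 × 0.998576 = ¥726.3542
Market ¥701.47 < fair ¥726.3542: forward underpriced → reverse cash-and-carry (short spot, go long the forward).
At maturity, profit = |F_mkt − F*| = |701.47 − 726.3542| = ¥24.88 per share

¥24.88 per share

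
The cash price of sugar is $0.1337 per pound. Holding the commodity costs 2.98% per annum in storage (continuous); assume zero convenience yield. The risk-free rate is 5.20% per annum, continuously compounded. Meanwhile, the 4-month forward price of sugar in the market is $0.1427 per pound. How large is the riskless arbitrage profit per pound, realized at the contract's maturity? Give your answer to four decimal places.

Fair forward: F* = S·e^(carry·T), with carry = (r + u) = 0.0520 + 0.0298 = 0.0818
F* = 0.1337 · e^(0.0818 × 4/12) = 0.1337 · e^0.027267 = 0.1337 × 1.027642 = $0.1374
Market $0.1427 > fair $0.1374: forward overpriced → cash-and-carry (buy spot, short the forward).
At maturity, profit = |F_mkt − F*| = |0.1427 − 0.1374| = $0.0053 per pound

$0.0053 per pound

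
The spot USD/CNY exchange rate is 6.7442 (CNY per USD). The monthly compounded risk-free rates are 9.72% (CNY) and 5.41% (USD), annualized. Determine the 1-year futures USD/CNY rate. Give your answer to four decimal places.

7.0393

By covered interest parity, F = S · (1+r_CNY/12)^(12T) / (1+r_USD/12)^(12T)
= 6.7442 × 1.101649 / 1.055462 = 6.7442 × 1.043760
F = 7.0393 CNY per USD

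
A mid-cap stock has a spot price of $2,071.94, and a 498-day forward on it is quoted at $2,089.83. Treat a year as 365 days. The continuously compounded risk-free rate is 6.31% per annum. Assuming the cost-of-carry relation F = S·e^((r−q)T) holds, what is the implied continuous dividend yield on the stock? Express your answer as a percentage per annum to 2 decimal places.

5.68%

From F = S·e^((r−q)T): (r − q) = ln(F/S)/T
ln(2089.83/2071.94) = ln(1.008634) = 0.008597
(r − q) = 0.008597 / (498/365) = 0.006301
q = r − ln(F/S)/T = 0.0631 − 0.006301 = 0.056799
q = 5.68%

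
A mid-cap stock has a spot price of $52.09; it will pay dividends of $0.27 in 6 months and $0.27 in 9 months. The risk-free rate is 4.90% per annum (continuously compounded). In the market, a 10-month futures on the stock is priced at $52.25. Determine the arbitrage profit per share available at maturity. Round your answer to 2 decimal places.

PV(dividends) I = 0.27·e^(−0.0490·6/12) + 0.27·e^(−0.0490·9/12) = 0.5237
Fair futures F* = (S − I)·e^(rT) = (52.09 − 0.5237)·e^0.040833 = 51.5663 × 1.041678 = 53.7155
Market $52.25 < fair 53.7155: forward underpriced → reverse cash-and-carry (short the stock, invest proceeds at r, pay the dividends, go long the forward).
Profit at T = |F_mkt − F*| = |52.25 − 53.7155| = $1.47 per share

$1.47 per share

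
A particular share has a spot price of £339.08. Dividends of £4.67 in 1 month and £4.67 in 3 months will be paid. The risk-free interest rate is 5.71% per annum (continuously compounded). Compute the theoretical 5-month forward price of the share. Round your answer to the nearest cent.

£337.77

PV(dividends) I = 4.67·e^(−0.0571·1/12) + 4.67·e^(−0.0571·3/12)
I = 4.6478 + 4.6038 = 9.2516
F = (S − I)·e^(rT) = (339.08 − 9.2516) · e^(0.0571·5/12)
= 329.8284 · e^0.023792 = 329.8284 × 1.024077 = £337.77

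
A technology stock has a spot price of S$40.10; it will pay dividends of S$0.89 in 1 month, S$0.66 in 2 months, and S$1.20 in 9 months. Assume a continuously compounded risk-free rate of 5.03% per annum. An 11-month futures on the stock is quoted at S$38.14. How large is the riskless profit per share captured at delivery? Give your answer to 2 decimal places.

PV(dividends) I = 0.89·e^(−0.0503·1/12) + 0.66·e^(−0.0503·2/12) + 1.20·e^(−0.0503·9/12) = 2.6963
Fair futures F* = (S − I)·e^(rT) = (40.10 − 2.6963)·e^0.046108 = 37.4037 × 1.047188 = 39.1687
Market S$38.14 < fair 39.1687: forward underpriced → reverse cash-and-carry (short the stock, invest proceeds at r, pay the dividends, go long the forward).
Profit at T = |F_mkt − F*| = |38.14 − 39.1687| = S$1.03 per share

S$1.03 per share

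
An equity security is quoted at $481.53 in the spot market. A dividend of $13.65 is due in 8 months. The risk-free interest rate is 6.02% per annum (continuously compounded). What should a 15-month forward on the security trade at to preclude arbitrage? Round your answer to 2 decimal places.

PV(dividends) I = 13.65·e^(−0.0602·8/12)
I = 13.1130
F = (S − I)·e^(rT) = (481.53 − 13.1130) · e^(0.0602·15/12)
= 468.4170 · e^0.075250 = 468.4170 × 1.078154 = $505.03

$505.03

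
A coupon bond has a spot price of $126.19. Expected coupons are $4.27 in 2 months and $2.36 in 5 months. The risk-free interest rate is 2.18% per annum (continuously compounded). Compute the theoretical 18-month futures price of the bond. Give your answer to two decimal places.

$123.57

PV(coupons) I = 4.27·e^(−0.0218·2/12) + 2.36·e^(−0.0218·5/12)
I = 4.2545 + 2.3387 = 6.5932
F = (S − I)·e^(rT) = (126.19 − 6.5932) · e^(0.0218·18/12)
= 119.5968 · e^0.032700 = 119.5968 × 1.033241 = $123.57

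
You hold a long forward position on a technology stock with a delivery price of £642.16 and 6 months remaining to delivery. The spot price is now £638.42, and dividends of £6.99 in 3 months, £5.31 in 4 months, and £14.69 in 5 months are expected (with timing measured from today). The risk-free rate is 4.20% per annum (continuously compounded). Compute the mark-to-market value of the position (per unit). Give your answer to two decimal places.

PV(remaining dividends) I = 6.99·e^(−0.0420·3/12) + 5.31·e^(−0.0420·4/12) + 14.69·e^(−0.0420·5/12) = 26.5883
Current forward F = (S − I)·e^(rT) = (638.42 − 26.5883)·e^(0.0420·6/12) = 611.8317 × 1.021222 = 624.8160
Value (long) = (F − K)·e^(−rT) = (624.8160 − 642.16) × 0.979219 = -16.9836
Value = -£16.98

-£16.98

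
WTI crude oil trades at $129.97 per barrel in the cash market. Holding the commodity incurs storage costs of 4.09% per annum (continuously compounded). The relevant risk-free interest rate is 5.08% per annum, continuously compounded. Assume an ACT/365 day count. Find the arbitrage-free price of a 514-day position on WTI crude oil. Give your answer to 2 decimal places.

Net carry = r + u − y = 0.0508 + 0.0409 − 0.0000 = 0.0917
F = S·e^((r+u−y)T) = 129.97 · e^(0.0917 × 514/365) = 129.97 · e^0.129134
= 129.97 × 1.137843 = $147.89 per barrel

$147.89 per barrel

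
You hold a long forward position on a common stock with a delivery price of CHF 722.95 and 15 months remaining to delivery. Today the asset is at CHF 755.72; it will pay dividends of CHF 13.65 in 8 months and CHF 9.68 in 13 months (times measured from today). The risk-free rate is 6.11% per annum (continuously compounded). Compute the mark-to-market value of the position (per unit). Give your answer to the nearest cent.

CHF 63.76

PV(remaining dividends) I = 13.65·e^(−0.0611·8/12) + 9.68·e^(−0.0611·13/12) = 22.1652
Current forward F = (S − I)·e^(rT) = (755.72 − 22.1652)·e^(0.0611·15/12) = 733.5548 × 1.079367 = 791.7748
Value (long) = (F − K)·e^(−rT) = (791.7748 − 722.95) × 0.926469 = 63.7640
Value = CHF 63.76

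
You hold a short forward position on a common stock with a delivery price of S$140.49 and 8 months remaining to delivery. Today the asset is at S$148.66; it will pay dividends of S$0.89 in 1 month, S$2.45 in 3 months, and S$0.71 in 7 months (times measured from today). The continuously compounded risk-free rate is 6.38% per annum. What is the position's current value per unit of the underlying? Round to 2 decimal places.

PV(remaining dividends) I = 0.89·e^(−0.0638·1/12) + 2.45·e^(−0.0638·3/12) + 0.71·e^(−0.0638·7/12) = 3.9806
Current forward F = (S − I)·e^(rT) = (148.66 − 3.9806)·e^(0.0638·8/12) = 144.6794 × 1.043451 = 150.9659
Value (long) = (F − K)·e^(−rT) = (150.9659 − 140.49) × 0.958359 = 10.0397
Short position value = −(long value) = -S$10.04

-S$10.04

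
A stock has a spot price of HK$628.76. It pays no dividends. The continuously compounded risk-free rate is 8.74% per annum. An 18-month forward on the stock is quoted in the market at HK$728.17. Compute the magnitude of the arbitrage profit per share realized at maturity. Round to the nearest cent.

Fair forward: F* = S·e^(carry·T), with carry = r = 0.0874
F* = 628.76 · e^(0.0874 × 18/12) = 628.76 · e^0.131100 = 628.76 × 1.140082 = HK$716.8380
Market HK$728.17 > fair HK$716.8380: forward overpriced → cash-and-carry (buy spot, short the forward).
At maturity, profit = |F_mkt − F*| = |728.17 − 716.8380| = HK$11.33 per share

HK$11.33 per share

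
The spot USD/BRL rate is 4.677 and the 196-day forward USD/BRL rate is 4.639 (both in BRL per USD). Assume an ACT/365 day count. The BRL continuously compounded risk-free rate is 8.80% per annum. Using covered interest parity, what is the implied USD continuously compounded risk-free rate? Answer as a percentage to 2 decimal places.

10.32%

F = S·e^((r_BRL − r_USD)T) ⇒ r_USD = r_BRL − ln(F/S)/T
ln(4.639/4.677) = -0.008158; /(196/365) = -0.015192
r_USD = 0.0880 + 0.015192 = 0.103192
r_USD = 10.32%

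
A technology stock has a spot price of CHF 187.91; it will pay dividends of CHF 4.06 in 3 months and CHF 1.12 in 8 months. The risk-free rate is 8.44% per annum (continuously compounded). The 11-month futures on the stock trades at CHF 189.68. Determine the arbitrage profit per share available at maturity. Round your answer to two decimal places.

CHF 7.91 per share

PV(dividends) I = 4.06·e^(−0.0844·3/12) + 1.12·e^(−0.0844·8/12) = 5.0340
Fair futures F* = (S − I)·e^(rT) = (187.91 − 5.0340)·e^0.077367 = 182.8760 × 1.080439 = 197.5864
Market CHF 189.68 < fair 197.5864: forward underpriced → reverse cash-and-carry (short the stock, invest proceeds at r, pay the dividends, go long the forward).
Profit at T = |F_mkt − F*| = |189.68 − 197.5864| = CHF 7.91 per share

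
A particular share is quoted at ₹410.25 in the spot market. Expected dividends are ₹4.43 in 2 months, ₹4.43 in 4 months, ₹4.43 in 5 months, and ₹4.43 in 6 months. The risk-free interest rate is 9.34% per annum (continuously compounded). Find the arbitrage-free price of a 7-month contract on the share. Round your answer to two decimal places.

₹415.12

PV(dividends) I = 4.43·e^(−0.0934·2/12) + 4.43·e^(−0.0934·4/12) + 4.43·e^(−0.0934·5/12) + 4.43·e^(−0.0934·6/12)
I = 4.3616 + 4.2942 + 4.2609 + 4.2279 = 17.1446
F = (S − I)·e^(rT) = (410.25 − 17.1446) · e^(0.0934·7/12)
= 393.1054 · e^0.054483 = 393.1054 × 1.055995 = ₹415.12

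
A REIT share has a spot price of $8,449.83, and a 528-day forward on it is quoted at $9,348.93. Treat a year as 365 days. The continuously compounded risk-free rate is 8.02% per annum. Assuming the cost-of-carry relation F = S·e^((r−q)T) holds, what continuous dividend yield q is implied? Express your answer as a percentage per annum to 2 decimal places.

From F = S·e^((r−q)T): (r − q) = ln(F/S)/T
ln(9348.93/8449.83) = ln(1.106405) = 0.101116
(r − q) = 0.101116 / (528/365) = 0.069900
q = r − ln(F/S)/T = 0.0802 − 0.069900 = 0.010300
q = 1.03%

1.03%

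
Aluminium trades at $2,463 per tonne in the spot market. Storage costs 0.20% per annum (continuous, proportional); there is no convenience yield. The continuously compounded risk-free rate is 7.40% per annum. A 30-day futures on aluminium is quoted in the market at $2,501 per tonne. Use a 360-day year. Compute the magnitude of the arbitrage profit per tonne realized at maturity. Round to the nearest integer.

Fair futures: F* = S·e^(carry·T), with carry = (r + u) = 0.0740 + 0.0020 = 0.0760
F* = 2463 · e^(0.0760 × 30/360) = 2463 · e^0.006333 = 2463 × 1.006353 = $2478.6474
Market $2501 > fair $2478.6474: forward overpriced → cash-and-carry (buy spot, short the forward).
At maturity, profit = |F_mkt − F*| = |2501 − 2478.6474| = $22 per tonne

$22 per tonne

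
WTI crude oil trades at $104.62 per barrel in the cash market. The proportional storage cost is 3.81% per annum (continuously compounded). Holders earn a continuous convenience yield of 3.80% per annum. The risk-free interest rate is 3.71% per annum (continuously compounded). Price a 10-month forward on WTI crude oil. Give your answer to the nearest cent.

$107.91 per barrel

Net carry = r + u − y = 0.0371 + 0.0381 − 0.0380 = 0.0372
F = S·e^((r+u−y)T) = 104.62 · e^(0.0372 × 10/12) = 104.62 · e^0.031000
= 104.62 × 1.031486 = $107.91 per barrel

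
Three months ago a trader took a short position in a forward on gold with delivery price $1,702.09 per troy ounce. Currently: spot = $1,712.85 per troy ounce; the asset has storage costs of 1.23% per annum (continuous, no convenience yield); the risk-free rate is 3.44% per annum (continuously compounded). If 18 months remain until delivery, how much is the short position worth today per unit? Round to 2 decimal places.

-$128.26 per troy ounce

Current fair forward for the remaining 18 months: F = S·e^((r + u)·T), (r + u) = 0.0344 + 0.0123 = 0.0467
F = 1712.85 · e^(0.0467 × 18/12) = 1712.85 × 1.07256181 = 1837.1375
Value of long forward = (F − K)·e^(−rT) = (1837.1375 − 1702.09) · e^(−0.0344·18/12)
= 135.0475 × 0.94970867 = 128.26
Short position value = −(long value) = -$128.26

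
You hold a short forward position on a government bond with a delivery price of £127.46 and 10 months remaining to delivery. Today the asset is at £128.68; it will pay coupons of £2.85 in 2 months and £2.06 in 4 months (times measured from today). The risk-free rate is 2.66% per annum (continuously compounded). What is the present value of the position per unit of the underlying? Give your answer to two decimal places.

PV(remaining coupons) I = 2.85·e^(−0.0266·2/12) + 2.06·e^(−0.0266·4/12) = 4.8792
Current forward F = (S − I)·e^(rT) = (128.68 − 4.8792)·e^(0.0266·10/12) = 123.8008 × 1.022414 = 126.5757
Value (long) = (F − K)·e^(−rT) = (126.5757 − 127.46) × 0.978077 = -0.8649
Short position value = −(long value) = £0.86

£0.86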